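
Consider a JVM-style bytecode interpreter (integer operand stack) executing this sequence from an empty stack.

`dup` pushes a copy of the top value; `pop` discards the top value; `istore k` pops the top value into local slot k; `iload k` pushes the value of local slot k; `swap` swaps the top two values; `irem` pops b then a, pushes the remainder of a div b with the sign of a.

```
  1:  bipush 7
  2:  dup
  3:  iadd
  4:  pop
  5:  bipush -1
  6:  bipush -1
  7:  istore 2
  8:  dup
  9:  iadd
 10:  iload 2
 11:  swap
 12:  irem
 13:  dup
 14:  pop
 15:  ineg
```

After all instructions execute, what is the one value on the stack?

bipush 7  -> [7]
dup       -> [7, 7]
iadd      -> [14]
pop       -> []
bipush -1 -> [-1]
bipush -1 -> [-1, -1]
istore 2  -> [-1]
dup       -> [-1, -1]
iadd      -> [-2]
iload 2   -> [-2, -1]
swap      -> [-1, -2]
irem      -> [-1]
dup       -> [-1, -1]
pop       -> [-1]
ineg      -> [1]

1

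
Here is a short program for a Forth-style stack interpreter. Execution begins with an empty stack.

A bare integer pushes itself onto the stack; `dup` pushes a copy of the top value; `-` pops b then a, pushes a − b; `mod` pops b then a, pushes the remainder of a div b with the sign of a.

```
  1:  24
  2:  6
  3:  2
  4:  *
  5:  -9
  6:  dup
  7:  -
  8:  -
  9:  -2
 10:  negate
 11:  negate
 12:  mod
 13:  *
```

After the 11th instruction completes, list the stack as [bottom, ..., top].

[24, 12, -2]

24      [24]
6       [24, 6]
2       [24, 6, 2]
*       [24, 12]
-9      [24, 12, -9]
dup     [24, 12, -9, -9]
-       [24, 12, 0]
-       [24, 12]
-2      [24, 12, -2]
negate  [24, 12, 2]
negate  [24, 12, -2]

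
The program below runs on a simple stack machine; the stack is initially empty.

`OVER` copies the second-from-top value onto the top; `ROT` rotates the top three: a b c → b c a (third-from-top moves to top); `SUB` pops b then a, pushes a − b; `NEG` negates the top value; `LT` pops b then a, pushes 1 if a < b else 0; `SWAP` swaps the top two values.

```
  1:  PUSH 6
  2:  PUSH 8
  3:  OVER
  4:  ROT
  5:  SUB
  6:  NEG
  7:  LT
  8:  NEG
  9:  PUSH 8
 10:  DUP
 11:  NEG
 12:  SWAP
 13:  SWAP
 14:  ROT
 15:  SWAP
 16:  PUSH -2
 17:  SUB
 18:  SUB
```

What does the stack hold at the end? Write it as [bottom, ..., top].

PUSH 6  → 6
PUSH 8  → 6 8
OVER    → 6 8 6
ROT     → 8 6 6
SUB     → 8 0
NEG     → 8 0
LT      → 0
NEG     → 0
PUSH 8  → 0 8
DUP     → 0 8 8
NEG     → 0 8 -8
SWAP    → 0 -8 8
SWAP    → 0 8 -8
ROT     → 8 -8 0
SWAP    → 8 0 -8
PUSH -2 → 8 0 -8 -2
SUB     → 8 0 -6
SUB     → 8 6

[8, 6]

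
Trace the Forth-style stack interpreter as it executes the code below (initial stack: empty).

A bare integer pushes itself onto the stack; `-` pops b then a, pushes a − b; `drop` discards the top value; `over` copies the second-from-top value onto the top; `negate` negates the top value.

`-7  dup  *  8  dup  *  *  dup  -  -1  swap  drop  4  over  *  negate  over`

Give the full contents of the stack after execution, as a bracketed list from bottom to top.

[-1, 4, -1]

-7     → [-7]
dup    → [-7, -7]
*      → [49]
8      → [49, 8]
dup    → [49, 8, 8]
*      → [49, 64]
*      → [3136]
dup    → [3136, 3136]
-      → [0]
-1     → [0, -1]
swap   → [-1, 0]
drop   → [-1]
4      → [-1, 4]
over   → [-1, 4, -1]
*      → [-1, -4]
negate → [-1, 4]
over   → [-1, 4, -1]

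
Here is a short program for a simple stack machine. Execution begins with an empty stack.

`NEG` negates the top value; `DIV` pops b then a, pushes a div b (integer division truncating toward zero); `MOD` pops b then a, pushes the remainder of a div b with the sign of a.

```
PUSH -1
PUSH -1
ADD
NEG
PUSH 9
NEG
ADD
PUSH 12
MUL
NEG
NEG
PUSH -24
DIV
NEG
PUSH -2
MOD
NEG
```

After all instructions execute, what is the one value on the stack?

PUSH -1  → [-1]
PUSH -1  → [-1, -1]
ADD      → [-2]
NEG      → [2]
PUSH 9   → [2, 9]
NEG      → [2, -9]
ADD      → [-7]
PUSH 12  → [-7, 12]
MUL      → [-84]
NEG      → [84]
NEG      → [-84]
PUSH -24 → [-84, -24]
DIV      → [3]
NEG      → [-3]
PUSH -2  → [-3, -2]
MOD      → [-1]
NEG      → [1]

1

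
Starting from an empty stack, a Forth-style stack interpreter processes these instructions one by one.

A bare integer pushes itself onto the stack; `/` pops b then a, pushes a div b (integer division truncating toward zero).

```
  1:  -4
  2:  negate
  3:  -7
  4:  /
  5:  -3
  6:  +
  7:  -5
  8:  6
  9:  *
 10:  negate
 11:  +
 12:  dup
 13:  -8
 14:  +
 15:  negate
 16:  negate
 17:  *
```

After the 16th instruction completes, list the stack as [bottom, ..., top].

-4      -4
negate  4
-7      4 -7
/       0
-3      0 -3
+       -3
-5      -3 -5
6       -3 -5 6
*       -3 -30
negate  -3 30
+       27
dup     27 27
-8      27 27 -8
+       27 19
negate  27 -19
negate  27 19

[27, 19]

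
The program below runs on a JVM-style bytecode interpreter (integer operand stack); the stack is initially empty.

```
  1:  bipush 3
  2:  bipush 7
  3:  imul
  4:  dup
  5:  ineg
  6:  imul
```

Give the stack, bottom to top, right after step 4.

[21, 21]

bipush 3 : 3
bipush 7 : 3 7
imul     : 21
dup      : 21 21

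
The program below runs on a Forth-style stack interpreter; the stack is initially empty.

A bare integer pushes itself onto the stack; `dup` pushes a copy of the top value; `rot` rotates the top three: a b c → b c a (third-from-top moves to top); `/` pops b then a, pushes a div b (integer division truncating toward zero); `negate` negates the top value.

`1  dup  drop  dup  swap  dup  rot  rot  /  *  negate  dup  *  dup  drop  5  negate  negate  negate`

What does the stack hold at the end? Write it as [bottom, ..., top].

[1, -5]

1       [1]
dup     [1, 1]
drop    [1]
dup     [1, 1]
swap    [1, 1]
dup     [1, 1, 1]
rot     [1, 1, 1]
rot     [1, 1, 1]
/       [1, 1]
*       [1]
negate  [-1]
dup     [-1, -1]
*       [1]
dup     [1, 1]
drop    [1]
5       [1, 5]
negate  [1, -5]
negate  [1, 5]
negate  [1, -5]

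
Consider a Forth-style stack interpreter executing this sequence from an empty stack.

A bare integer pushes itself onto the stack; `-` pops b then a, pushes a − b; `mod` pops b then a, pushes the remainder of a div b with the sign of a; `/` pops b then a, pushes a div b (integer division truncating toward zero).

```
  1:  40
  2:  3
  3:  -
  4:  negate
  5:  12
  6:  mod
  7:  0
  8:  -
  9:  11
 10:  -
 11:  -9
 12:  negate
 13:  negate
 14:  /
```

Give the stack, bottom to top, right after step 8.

[-1]

40     : 40
3      : 40 3
-      : 37
negate : -37
12     : -37 12
mod    : -1
0      : -1 0
-      : -1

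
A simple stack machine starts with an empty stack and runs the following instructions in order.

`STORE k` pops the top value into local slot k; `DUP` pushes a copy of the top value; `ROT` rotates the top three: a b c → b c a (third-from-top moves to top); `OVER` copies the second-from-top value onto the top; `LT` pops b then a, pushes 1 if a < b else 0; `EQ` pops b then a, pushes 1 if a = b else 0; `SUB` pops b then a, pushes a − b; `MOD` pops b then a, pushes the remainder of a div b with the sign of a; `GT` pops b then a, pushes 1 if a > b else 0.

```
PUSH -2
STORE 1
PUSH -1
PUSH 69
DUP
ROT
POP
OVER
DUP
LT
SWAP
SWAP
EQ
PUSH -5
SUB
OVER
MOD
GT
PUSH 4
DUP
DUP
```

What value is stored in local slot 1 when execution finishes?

PUSH -2 : -2
STORE 1 : (empty)
PUSH -1 : -1
PUSH 69 : -1 69
DUP     : -1 69 69
ROT     : 69 69 -1
POP     : 69 69
OVER    : 69 69 69
DUP     : 69 69 69 69
LT      : 69 69 0
SWAP    : 69 0 69
SWAP    : 69 69 0
EQ      : 69 0
PUSH -5 : 69 0 -5
SUB     : 69 5
OVER    : 69 5 69
MOD     : 69 5
GT      : 1
PUSH 4  : 1 4
DUP     : 1 4 4
DUP     : 1 4 4 4

-2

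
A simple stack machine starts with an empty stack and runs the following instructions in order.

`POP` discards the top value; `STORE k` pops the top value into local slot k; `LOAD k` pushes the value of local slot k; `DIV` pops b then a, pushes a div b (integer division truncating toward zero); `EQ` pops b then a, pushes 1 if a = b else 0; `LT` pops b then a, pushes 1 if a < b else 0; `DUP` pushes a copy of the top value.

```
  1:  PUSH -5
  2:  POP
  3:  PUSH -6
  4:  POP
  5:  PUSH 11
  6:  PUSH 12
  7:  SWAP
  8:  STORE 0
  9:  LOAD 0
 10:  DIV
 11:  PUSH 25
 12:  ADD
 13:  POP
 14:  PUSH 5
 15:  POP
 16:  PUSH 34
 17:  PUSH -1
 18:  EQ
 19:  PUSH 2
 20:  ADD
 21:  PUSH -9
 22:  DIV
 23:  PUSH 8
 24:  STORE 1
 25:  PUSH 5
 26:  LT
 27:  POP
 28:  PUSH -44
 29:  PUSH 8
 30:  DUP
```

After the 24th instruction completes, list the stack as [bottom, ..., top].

PUSH -5 -> -5
POP     -> (empty)
PUSH -6 -> -6
POP     -> (empty)
PUSH 11 -> 11
PUSH 12 -> 11 12
SWAP    -> 12 11
STORE 0 -> 12
LOAD 0  -> 12 11
DIV     -> 1
PUSH 25 -> 1 25
ADD     -> 26
POP     -> (empty)
PUSH 5  -> 5
POP     -> (empty)
PUSH 34 -> 34
PUSH -1 -> 34 -1
EQ      -> 0
PUSH 2  -> 0 2
ADD     -> 2
PUSH -9 -> 2 -9
DIV     -> 0
PUSH 8  -> 0 8
STORE 1 -> 0

[0]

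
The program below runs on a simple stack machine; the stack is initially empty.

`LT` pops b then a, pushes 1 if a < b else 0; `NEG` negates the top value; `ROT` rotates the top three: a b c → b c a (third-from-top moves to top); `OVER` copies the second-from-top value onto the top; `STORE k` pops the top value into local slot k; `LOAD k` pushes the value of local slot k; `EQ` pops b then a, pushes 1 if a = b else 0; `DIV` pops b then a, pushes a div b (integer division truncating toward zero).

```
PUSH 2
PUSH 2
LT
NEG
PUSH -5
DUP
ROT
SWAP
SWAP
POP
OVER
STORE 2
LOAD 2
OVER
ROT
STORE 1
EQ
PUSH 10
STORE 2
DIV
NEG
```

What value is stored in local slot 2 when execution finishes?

10

PUSH 2  -> [2]
PUSH 2  -> [2, 2]
LT      -> [0]
NEG     -> [0]
PUSH -5 -> [0, -5]
DUP     -> [0, -5, -5]
ROT     -> [-5, -5, 0]
SWAP    -> [-5, 0, -5]
SWAP    -> [-5, -5, 0]
POP     -> [-5, -5]
OVER    -> [-5, -5, -5]
STORE 2 -> [-5, -5]
LOAD 2  -> [-5, -5, -5]
OVER    -> [-5, -5, -5, -5]
ROT     -> [-5, -5, -5, -5]
STORE 1 -> [-5, -5, -5]
EQ      -> [-5, 1]
PUSH 10 -> [-5, 1, 10]
STORE 2 -> [-5, 1]
DIV     -> [-5]
NEG     -> [5]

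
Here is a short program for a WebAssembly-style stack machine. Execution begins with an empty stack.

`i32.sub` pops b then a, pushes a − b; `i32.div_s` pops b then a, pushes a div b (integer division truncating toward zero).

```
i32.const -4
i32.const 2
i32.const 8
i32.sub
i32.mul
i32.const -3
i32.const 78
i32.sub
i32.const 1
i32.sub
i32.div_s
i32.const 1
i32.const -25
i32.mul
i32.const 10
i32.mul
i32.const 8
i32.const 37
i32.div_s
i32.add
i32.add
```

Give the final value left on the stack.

i32.const -4   [-4]
i32.const 2    [-4, 2]
i32.const 8    [-4, 2, 8]
i32.sub        [-4, -6]
i32.mul        [24]
i32.const -3   [24, -3]
i32.const 78   [24, -3, 78]
i32.sub        [24, -81]
i32.const 1    [24, -81, 1]
i32.sub        [24, -82]
i32.div_s      [0]
i32.const 1    [0, 1]
i32.const -25  [0, 1, -25]
i32.mul        [0, -25]
i32.const 10   [0, -25, 10]
i32.mul        [0, -250]
i32.const 8    [0, -250, 8]
i32.const 37   [0, -250, 8, 37]
i32.div_s      [0, -250, 0]
i32.add        [0, -250]
i32.add        [-250]

-250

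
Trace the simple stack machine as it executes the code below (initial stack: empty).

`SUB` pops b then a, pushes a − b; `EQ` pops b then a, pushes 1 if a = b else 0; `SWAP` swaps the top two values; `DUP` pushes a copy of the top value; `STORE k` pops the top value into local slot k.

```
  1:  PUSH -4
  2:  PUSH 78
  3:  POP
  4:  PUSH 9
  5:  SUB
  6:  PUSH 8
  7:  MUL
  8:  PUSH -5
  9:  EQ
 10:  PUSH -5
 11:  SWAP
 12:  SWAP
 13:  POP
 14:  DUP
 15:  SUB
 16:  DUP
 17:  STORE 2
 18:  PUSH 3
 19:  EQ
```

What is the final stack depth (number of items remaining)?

PUSH -4 : [-4]
PUSH 78 : [-4, 78]
POP     : [-4]
PUSH 9  : [-4, 9]
SUB     : [-13]
PUSH 8  : [-13, 8]
MUL     : [-104]
PUSH -5 : [-104, -5]
EQ      : [0]
PUSH -5 : [0, -5]
SWAP    : [-5, 0]
SWAP    : [0, -5]
POP     : [0]
DUP     : [0, 0]
SUB     : [0]
DUP     : [0, 0]
STORE 2 : [0]
PUSH 3  : [0, 3]
EQ      : [0]

1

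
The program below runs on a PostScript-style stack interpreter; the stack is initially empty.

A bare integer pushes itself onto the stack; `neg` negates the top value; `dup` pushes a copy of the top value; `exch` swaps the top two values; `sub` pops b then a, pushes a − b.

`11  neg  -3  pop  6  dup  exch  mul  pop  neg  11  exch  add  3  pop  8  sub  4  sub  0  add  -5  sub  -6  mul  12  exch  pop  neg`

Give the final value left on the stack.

11   → [11]
neg  → [-11]
-3   → [-11, -3]
pop  → [-11]
6    → [-11, 6]
dup  → [-11, 6, 6]
exch → [-11, 6, 6]
mul  → [-11, 36]
pop  → [-11]
neg  → [11]
11   → [11, 11]
exch → [11, 11]
add  → [22]
3    → [22, 3]
pop  → [22]
8    → [22, 8]
sub  → [14]
4    → [14, 4]
sub  → [10]
0    → [10, 0]
add  → [10]
-5   → [10, -5]
sub  → [15]
-6   → [15, -6]
mul  → [-90]
12   → [-90, 12]
exch → [12, -90]
pop  → [12]
neg  → [-12]

-12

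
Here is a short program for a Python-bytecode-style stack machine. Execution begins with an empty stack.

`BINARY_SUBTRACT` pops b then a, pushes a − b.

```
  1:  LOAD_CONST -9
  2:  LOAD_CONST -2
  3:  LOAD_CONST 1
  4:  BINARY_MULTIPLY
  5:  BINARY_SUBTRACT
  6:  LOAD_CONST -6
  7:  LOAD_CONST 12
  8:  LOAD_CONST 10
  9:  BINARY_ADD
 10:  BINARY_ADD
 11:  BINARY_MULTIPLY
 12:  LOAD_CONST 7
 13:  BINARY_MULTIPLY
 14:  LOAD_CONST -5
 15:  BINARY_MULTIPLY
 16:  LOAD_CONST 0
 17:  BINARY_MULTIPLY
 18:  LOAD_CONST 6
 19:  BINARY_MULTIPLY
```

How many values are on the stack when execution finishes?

1

LOAD_CONST -9    [-9]
LOAD_CONST -2    [-9, -2]
LOAD_CONST 1     [-9, -2, 1]
BINARY_MULTIPLY  [-9, -2]
BINARY_SUBTRACT  [-7]
LOAD_CONST -6    [-7, -6]
LOAD_CONST 12    [-7, -6, 12]
LOAD_CONST 10    [-7, -6, 12, 10]
BINARY_ADD       [-7, -6, 22]
BINARY_ADD       [-7, 16]
BINARY_MULTIPLY  [-112]
LOAD_CONST 7     [-112, 7]
BINARY_MULTIPLY  [-784]
LOAD_CONST -5    [-784, -5]
BINARY_MULTIPLY  [3920]
LOAD_CONST 0     [3920, 0]
BINARY_MULTIPLY  [0]
LOAD_CONST 6     [0, 6]
BINARY_MULTIPLY  [0]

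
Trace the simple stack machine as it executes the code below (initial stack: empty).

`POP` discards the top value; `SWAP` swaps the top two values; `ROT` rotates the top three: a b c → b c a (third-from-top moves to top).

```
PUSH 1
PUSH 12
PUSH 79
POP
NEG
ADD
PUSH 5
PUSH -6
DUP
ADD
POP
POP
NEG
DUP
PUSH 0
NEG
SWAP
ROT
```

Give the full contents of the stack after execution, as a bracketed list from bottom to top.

PUSH 1   [1]
PUSH 12  [1, 12]
PUSH 79  [1, 12, 79]
POP      [1, 12]
NEG      [1, -12]
ADD      [-11]
PUSH 5   [-11, 5]
PUSH -6  [-11, 5, -6]
DUP      [-11, 5, -6, -6]
ADD      [-11, 5, -12]
POP      [-11, 5]
POP      [-11]
NEG      [11]
DUP      [11, 11]
PUSH 0   [11, 11, 0]
NEG      [11, 11, 0]
SWAP     [11, 0, 11]
ROT      [0, 11, 11]

[0, 11, 11]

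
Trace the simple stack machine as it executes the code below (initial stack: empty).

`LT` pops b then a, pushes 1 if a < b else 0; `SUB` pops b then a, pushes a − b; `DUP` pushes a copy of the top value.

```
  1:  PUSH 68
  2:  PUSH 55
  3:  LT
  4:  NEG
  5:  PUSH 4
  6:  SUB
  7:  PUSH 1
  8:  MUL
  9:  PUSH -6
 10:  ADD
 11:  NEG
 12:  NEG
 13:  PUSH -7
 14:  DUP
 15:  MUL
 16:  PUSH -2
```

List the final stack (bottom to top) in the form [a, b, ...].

[-10, 49, -2]

PUSH 68  [68]
PUSH 55  [68, 55]
LT       [0]
NEG      [0]
PUSH 4   [0, 4]
SUB      [-4]
PUSH 1   [-4, 1]
MUL      [-4]
PUSH -6  [-4, -6]
ADD      [-10]
NEG      [10]
NEG      [-10]
PUSH -7  [-10, -7]
DUP      [-10, -7, -7]
MUL      [-10, 49]
PUSH -2  [-10, 49, -2]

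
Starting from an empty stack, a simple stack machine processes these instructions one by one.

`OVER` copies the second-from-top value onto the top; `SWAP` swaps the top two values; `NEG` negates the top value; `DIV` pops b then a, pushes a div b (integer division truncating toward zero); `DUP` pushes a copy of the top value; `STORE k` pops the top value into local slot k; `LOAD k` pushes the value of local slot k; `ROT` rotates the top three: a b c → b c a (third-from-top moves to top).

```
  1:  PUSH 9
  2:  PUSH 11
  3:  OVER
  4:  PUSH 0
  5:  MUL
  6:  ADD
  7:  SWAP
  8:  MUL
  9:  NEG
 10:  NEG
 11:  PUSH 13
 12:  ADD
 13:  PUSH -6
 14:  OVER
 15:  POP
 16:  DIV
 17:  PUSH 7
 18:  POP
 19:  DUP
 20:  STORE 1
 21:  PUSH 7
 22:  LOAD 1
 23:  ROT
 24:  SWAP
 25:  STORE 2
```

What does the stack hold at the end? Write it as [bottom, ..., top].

[7, -18]

PUSH 9  -> 9
PUSH 11 -> 9 11
OVER    -> 9 11 9
PUSH 0  -> 9 11 9 0
MUL     -> 9 11 0
ADD     -> 9 11
SWAP    -> 11 9
MUL     -> 99
NEG     -> -99
NEG     -> 99
PUSH 13 -> 99 13
ADD     -> 112
PUSH -6 -> 112 -6
OVER    -> 112 -6 112
POP     -> 112 -6
DIV     -> -18
PUSH 7  -> -18 7
POP     -> -18
DUP     -> -18 -18
STORE 1 -> -18
PUSH 7  -> -18 7
LOAD 1  -> -18 7 -18
ROT     -> 7 -18 -18
SWAP    -> 7 -18 -18
STORE 2 -> 7 -18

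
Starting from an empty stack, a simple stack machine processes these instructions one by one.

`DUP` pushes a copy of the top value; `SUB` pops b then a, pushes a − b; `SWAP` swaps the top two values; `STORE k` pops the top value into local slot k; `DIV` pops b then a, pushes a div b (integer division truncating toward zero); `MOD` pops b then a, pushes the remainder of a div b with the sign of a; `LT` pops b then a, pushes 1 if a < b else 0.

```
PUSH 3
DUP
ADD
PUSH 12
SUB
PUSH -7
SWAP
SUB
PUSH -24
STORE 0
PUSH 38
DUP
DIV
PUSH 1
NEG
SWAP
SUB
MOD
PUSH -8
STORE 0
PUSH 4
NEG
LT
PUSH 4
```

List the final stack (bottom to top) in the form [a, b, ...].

[0, 4]

PUSH 3    3
DUP       3 3
ADD       6
PUSH 12   6 12
SUB       -6
PUSH -7   -6 -7
SWAP      -7 -6
SUB       -1
PUSH -24  -1 -24
STORE 0   -1
PUSH 38   -1 38
DUP       -1 38 38
DIV       -1 1
PUSH 1    -1 1 1
NEG       -1 1 -1
SWAP      -1 -1 1
SUB       -1 -2
MOD       -1
PUSH -8   -1 -8
STORE 0   -1
PUSH 4    -1 4
NEG       -1 -4
LT        0
PUSH 4    0 4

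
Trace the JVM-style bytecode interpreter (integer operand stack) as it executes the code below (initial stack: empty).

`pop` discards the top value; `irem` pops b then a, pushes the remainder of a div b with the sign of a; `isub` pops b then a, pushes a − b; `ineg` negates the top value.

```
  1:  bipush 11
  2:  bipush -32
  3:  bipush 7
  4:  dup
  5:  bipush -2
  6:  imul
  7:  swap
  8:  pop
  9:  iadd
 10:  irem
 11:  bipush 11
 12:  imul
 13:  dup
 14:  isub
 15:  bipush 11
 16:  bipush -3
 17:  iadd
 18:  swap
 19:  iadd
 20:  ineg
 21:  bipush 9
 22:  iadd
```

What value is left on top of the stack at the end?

bipush 11  : [11]
bipush -32 : [11, -32]
bipush 7   : [11, -32, 7]
dup        : [11, -32, 7, 7]
bipush -2  : [11, -32, 7, 7, -2]
imul       : [11, -32, 7, -14]
swap       : [11, -32, -14, 7]
pop        : [11, -32, -14]
iadd       : [11, -46]
irem       : [11]
bipush 11  : [11, 11]
imul       : [121]
dup        : [121, 121]
isub       : [0]
bipush 11  : [0, 11]
bipush -3  : [0, 11, -3]
iadd       : [0, 8]
swap       : [8, 0]
iadd       : [8]
ineg       : [-8]
bipush 9   : [-8, 9]
iadd       : [1]

1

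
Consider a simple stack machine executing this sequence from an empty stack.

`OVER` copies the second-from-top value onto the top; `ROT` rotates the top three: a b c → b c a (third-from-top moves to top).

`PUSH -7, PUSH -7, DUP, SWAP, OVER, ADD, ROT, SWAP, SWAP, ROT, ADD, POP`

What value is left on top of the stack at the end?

PUSH -7  -7
PUSH -7  -7 -7
DUP      -7 -7 -7
SWAP     -7 -7 -7
OVER     -7 -7 -7 -7
ADD      -7 -7 -14
ROT      -7 -14 -7
SWAP     -7 -7 -14
SWAP     -7 -14 -7
ROT      -14 -7 -7
ADD      -14 -14
POP      -14

-14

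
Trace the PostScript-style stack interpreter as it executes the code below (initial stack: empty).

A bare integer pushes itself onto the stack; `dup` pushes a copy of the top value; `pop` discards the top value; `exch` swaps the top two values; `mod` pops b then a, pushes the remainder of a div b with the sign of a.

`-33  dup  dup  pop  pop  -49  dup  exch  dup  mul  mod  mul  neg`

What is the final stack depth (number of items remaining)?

-33  : -33
dup  : -33 -33
dup  : -33 -33 -33
pop  : -33 -33
pop  : -33
-49  : -33 -49
dup  : -33 -49 -49
exch : -33 -49 -49
dup  : -33 -49 -49 -49
mul  : -33 -49 2401
mod  : -33 -49
mul  : 1617
neg  : -1617

1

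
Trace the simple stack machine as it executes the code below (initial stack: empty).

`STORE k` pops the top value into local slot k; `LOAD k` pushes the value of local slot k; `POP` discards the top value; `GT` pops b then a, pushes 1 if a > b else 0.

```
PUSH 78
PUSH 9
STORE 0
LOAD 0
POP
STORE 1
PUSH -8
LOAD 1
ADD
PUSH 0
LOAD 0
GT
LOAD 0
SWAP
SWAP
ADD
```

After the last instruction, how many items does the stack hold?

PUSH 78 → [78]
PUSH 9  → [78, 9]
STORE 0 → [78]
LOAD 0  → [78, 9]
POP     → [78]
STORE 1 → []
PUSH -8 → [-8]
LOAD 1  → [-8, 78]
ADD     → [70]
PUSH 0  → [70, 0]
LOAD 0  → [70, 0, 9]
GT      → [70, 0]
LOAD 0  → [70, 0, 9]
SWAP    → [70, 9, 0]
SWAP    → [70, 0, 9]
ADD     → [70, 9]

2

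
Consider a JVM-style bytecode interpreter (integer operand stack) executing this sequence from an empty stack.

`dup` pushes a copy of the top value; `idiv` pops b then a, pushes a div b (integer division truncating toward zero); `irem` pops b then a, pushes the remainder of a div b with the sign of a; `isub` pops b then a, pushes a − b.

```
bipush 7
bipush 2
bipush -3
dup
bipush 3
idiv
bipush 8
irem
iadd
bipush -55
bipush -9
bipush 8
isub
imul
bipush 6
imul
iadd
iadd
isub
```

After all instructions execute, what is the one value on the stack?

-5601

bipush 7   → 7
bipush 2   → 7 2
bipush -3  → 7 2 -3
dup        → 7 2 -3 -3
bipush 3   → 7 2 -3 -3 3
idiv       → 7 2 -3 -1
bipush 8   → 7 2 -3 -1 8
irem       → 7 2 -3 -1
iadd       → 7 2 -4
bipush -55 → 7 2 -4 -55
bipush -9  → 7 2 -4 -55 -9
bipush 8   → 7 2 -4 -55 -9 8
isub       → 7 2 -4 -55 -17
imul       → 7 2 -4 935
bipush 6   → 7 2 -4 935 6
imul       → 7 2 -4 5610
iadd       → 7 2 5606
iadd       → 7 5608
isub       → -5601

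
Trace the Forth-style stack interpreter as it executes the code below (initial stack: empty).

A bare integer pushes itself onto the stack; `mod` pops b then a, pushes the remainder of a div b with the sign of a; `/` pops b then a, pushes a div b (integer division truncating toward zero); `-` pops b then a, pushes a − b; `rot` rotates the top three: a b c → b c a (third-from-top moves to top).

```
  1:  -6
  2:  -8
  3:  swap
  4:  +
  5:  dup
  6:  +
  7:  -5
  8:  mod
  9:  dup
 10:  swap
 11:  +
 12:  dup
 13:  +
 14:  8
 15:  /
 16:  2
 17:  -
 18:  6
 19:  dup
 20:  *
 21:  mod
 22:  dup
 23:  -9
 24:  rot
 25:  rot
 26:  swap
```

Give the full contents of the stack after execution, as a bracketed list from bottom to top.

-6   -> [-6]
-8   -> [-6, -8]
swap -> [-8, -6]
+    -> [-14]
dup  -> [-14, -14]
+    -> [-28]
-5   -> [-28, -5]
mod  -> [-3]
dup  -> [-3, -3]
swap -> [-3, -3]
+    -> [-6]
dup  -> [-6, -6]
+    -> [-12]
8    -> [-12, 8]
/    -> [-1]
2    -> [-1, 2]
-    -> [-3]
6    -> [-3, 6]
dup  -> [-3, 6, 6]
*    -> [-3, 36]
mod  -> [-3]
dup  -> [-3, -3]
-9   -> [-3, -3, -9]
rot  -> [-3, -9, -3]
rot  -> [-9, -3, -3]
swap -> [-9, -3, -3]

[-9, -3, -3]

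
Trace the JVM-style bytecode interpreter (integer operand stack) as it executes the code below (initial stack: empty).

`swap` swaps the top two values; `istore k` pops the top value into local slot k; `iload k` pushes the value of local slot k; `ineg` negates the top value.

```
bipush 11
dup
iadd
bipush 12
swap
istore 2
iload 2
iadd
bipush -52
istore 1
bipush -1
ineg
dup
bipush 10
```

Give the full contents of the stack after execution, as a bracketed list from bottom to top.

bipush 11  : 11
dup        : 11 11
iadd       : 22
bipush 12  : 22 12
swap       : 12 22
istore 2   : 12
iload 2    : 12 22
iadd       : 34
bipush -52 : 34 -52
istore 1   : 34
bipush -1  : 34 -1
ineg       : 34 1
dup        : 34 1 1
bipush 10  : 34 1 1 10

[34, 1, 1, 10]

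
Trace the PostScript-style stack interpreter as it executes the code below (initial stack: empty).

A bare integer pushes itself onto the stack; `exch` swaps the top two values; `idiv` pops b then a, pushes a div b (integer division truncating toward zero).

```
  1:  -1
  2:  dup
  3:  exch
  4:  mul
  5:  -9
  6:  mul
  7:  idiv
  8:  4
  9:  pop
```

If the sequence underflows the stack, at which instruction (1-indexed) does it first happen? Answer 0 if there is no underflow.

7

-1   : [-1]
dup  : [-1, -1]
exch : [-1, -1]
mul  : [1]
-9   : [1, -9]
mul  : [-9]
idiv  — needs 2 operands, stack has 1 → underflow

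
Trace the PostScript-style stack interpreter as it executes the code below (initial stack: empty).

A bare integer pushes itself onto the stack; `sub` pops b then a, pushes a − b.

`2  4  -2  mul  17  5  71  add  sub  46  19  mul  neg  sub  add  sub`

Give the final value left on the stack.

2    2
4    2 4
-2   2 4 -2
mul  2 -8
17   2 -8 17
5    2 -8 17 5
71   2 -8 17 5 71
add  2 -8 17 76
sub  2 -8 -59
46   2 -8 -59 46
19   2 -8 -59 46 19
mul  2 -8 -59 874
neg  2 -8 -59 -874
sub  2 -8 815
add  2 807
sub  -805

-805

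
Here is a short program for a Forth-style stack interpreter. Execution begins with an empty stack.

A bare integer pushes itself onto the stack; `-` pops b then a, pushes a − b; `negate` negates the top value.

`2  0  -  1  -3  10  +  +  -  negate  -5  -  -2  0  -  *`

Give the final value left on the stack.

2      -> [2]
0      -> [2, 0]
-      -> [2]
1      -> [2, 1]
-3     -> [2, 1, -3]
10     -> [2, 1, -3, 10]
+      -> [2, 1, 7]
+      -> [2, 8]
-      -> [-6]
negate -> [6]
-5     -> [6, -5]
-      -> [11]
-2     -> [11, -2]
0      -> [11, -2, 0]
-      -> [11, -2]
*      -> [-22]

-22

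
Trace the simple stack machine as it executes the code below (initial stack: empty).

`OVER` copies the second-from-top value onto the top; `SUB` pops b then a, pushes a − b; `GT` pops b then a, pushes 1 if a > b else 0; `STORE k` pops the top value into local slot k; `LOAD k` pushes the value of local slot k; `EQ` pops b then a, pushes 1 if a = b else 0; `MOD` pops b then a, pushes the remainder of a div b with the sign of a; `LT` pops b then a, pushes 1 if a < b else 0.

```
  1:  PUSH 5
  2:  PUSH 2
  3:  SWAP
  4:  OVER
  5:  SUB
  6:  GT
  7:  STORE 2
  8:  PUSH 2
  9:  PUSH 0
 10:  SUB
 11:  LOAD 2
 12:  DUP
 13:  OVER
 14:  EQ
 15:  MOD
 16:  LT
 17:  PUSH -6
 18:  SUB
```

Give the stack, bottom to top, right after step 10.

PUSH 5   5
PUSH 2   5 2
SWAP     2 5
OVER     2 5 2
SUB      2 3
GT       0
STORE 2  (empty)
PUSH 2   2
PUSH 0   2 0
SUB      2

[2]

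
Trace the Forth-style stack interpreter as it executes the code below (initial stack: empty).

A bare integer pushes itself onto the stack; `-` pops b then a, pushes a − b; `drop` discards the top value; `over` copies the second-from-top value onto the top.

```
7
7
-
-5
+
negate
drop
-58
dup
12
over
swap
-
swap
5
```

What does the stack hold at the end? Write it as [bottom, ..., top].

7      -> [7]
7      -> [7, 7]
-      -> [0]
-5     -> [0, -5]
+      -> [-5]
negate -> [5]
drop   -> []
-58    -> [-58]
dup    -> [-58, -58]
12     -> [-58, -58, 12]
over   -> [-58, -58, 12, -58]
swap   -> [-58, -58, -58, 12]
-      -> [-58, -58, -70]
swap   -> [-58, -70, -58]
5      -> [-58, -70, -58, 5]

[-58, -70, -58, 5]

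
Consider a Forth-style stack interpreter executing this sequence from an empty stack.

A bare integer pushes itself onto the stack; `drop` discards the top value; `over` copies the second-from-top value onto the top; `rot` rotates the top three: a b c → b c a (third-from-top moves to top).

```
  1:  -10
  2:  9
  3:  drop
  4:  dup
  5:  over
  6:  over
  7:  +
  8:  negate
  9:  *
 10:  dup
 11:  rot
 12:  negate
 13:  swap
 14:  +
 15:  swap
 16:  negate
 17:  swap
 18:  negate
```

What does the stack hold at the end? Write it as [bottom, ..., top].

-10    → -10
9      → -10 9
drop   → -10
dup    → -10 -10
over   → -10 -10 -10
over   → -10 -10 -10 -10
+      → -10 -10 -20
negate → -10 -10 20
*      → -10 -200
dup    → -10 -200 -200
rot    → -200 -200 -10
negate → -200 -200 10
swap   → -200 10 -200
+      → -200 -190
swap   → -190 -200
negate → -190 200
swap   → 200 -190
negate → 200 190

[200, 190]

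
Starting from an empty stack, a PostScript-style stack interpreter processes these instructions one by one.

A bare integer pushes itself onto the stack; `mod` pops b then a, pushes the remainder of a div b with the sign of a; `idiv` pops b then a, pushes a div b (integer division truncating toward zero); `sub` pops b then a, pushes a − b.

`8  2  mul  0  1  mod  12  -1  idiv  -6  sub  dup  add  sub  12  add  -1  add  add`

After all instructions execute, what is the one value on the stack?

8    -> 8
2    -> 8 2
mul  -> 16
0    -> 16 0
1    -> 16 0 1
mod  -> 16 0
12   -> 16 0 12
-1   -> 16 0 12 -1
idiv -> 16 0 -12
-6   -> 16 0 -12 -6
sub  -> 16 0 -6
dup  -> 16 0 -6 -6
add  -> 16 0 -12
sub  -> 16 12
12   -> 16 12 12
add  -> 16 24
-1   -> 16 24 -1
add  -> 16 23
add  -> 39

39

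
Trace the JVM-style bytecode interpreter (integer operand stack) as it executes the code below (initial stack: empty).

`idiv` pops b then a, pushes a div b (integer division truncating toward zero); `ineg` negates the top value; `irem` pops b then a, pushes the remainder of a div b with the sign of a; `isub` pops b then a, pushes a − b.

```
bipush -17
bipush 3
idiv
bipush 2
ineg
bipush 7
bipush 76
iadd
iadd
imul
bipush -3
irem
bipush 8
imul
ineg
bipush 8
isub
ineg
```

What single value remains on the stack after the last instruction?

8

bipush -17 : -17
bipush 3   : -17 3
idiv       : -5
bipush 2   : -5 2
ineg       : -5 -2
bipush 7   : -5 -2 7
bipush 76  : -5 -2 7 76
iadd       : -5 -2 83
iadd       : -5 81
imul       : -405
bipush -3  : -405 -3
irem       : 0
bipush 8   : 0 8
imul       : 0
ineg       : 0
bipush 8   : 0 8
isub       : -8
ineg       : 8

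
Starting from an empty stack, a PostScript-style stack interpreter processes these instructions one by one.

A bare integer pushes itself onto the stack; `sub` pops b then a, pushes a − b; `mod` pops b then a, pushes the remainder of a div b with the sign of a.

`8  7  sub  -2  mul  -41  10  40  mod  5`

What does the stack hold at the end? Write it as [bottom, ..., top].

[-2, -41, 10, 5]

8   : 8
7   : 8 7
sub : 1
-2  : 1 -2
mul : -2
-41 : -2 -41
10  : -2 -41 10
40  : -2 -41 10 40
mod : -2 -41 10
5   : -2 -41 10 5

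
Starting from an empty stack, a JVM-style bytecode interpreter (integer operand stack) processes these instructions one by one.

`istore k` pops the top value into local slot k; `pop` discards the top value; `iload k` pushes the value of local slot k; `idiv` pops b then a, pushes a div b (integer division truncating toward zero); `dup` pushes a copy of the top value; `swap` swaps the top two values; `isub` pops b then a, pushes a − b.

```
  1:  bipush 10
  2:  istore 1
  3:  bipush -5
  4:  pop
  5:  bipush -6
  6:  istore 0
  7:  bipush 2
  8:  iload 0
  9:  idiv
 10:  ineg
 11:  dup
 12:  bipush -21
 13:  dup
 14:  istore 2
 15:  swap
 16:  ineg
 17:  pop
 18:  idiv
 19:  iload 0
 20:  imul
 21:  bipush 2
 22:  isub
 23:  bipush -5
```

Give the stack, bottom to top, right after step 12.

[0, 0, -21]

bipush 10  : [10]
istore 1   : []
bipush -5  : [-5]
pop        : []
bipush -6  : [-6]
istore 0   : []
bipush 2   : [2]
iload 0    : [2, -6]
idiv       : [0]
ineg       : [0]
dup        : [0, 0]
bipush -21 : [0, 0, -21]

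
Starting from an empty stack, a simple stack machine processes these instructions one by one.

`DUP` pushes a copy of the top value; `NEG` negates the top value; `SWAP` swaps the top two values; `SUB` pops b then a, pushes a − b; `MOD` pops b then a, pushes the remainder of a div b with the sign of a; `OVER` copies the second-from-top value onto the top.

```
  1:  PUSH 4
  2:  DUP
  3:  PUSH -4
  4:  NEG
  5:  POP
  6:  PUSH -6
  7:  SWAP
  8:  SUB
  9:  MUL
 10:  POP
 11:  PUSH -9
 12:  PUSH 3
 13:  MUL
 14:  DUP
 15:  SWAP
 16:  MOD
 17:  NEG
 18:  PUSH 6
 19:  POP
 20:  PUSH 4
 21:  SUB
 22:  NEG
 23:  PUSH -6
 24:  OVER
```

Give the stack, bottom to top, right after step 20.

PUSH 4   4
DUP      4 4
PUSH -4  4 4 -4
NEG      4 4 4
POP      4 4
PUSH -6  4 4 -6
SWAP     4 -6 4
SUB      4 -10
MUL      -40
POP      (empty)
PUSH -9  -9
PUSH 3   -9 3
MUL      -27
DUP      -27 -27
SWAP     -27 -27
MOD      0
NEG      0
PUSH 6   0 6
POP      0
PUSH 4   0 4

[0, 4]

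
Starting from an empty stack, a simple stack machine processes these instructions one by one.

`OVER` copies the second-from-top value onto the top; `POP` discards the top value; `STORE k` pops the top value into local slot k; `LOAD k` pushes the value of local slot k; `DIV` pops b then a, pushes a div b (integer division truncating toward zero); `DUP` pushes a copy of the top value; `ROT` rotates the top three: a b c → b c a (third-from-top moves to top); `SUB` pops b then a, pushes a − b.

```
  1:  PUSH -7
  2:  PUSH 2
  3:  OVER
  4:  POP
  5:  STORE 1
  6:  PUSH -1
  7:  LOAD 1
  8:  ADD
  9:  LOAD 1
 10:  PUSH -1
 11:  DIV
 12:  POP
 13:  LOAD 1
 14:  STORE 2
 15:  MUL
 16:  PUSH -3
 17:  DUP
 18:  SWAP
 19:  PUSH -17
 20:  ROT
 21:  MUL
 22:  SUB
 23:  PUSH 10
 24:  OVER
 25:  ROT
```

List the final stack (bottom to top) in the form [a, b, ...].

[-7, 10, -54, -54]

PUSH -7  -> [-7]
PUSH 2   -> [-7, 2]
OVER     -> [-7, 2, -7]
POP      -> [-7, 2]
STORE 1  -> [-7]
PUSH -1  -> [-7, -1]
LOAD 1   -> [-7, -1, 2]
ADD      -> [-7, 1]
LOAD 1   -> [-7, 1, 2]
PUSH -1  -> [-7, 1, 2, -1]
DIV      -> [-7, 1, -2]
POP      -> [-7, 1]
LOAD 1   -> [-7, 1, 2]
STORE 2  -> [-7, 1]
MUL      -> [-7]
PUSH -3  -> [-7, -3]
DUP      -> [-7, -3, -3]
SWAP     -> [-7, -3, -3]
PUSH -17 -> [-7, -3, -3, -17]
ROT      -> [-7, -3, -17, -3]
MUL      -> [-7, -3, 51]
SUB      -> [-7, -54]
PUSH 10  -> [-7, -54, 10]
OVER     -> [-7, -54, 10, -54]
ROT      -> [-7, 10, -54, -54]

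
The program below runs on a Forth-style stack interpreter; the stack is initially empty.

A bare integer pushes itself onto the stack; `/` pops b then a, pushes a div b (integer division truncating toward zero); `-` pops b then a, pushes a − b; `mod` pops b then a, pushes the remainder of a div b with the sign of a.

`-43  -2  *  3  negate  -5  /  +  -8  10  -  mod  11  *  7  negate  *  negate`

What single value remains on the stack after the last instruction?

1078

-43     -43
-2      -43 -2
*       86
3       86 3
negate  86 -3
-5      86 -3 -5
/       86 0
+       86
-8      86 -8
10      86 -8 10
-       86 -18
mod     14
11      14 11
*       154
7       154 7
negate  154 -7
*       -1078
negate  1078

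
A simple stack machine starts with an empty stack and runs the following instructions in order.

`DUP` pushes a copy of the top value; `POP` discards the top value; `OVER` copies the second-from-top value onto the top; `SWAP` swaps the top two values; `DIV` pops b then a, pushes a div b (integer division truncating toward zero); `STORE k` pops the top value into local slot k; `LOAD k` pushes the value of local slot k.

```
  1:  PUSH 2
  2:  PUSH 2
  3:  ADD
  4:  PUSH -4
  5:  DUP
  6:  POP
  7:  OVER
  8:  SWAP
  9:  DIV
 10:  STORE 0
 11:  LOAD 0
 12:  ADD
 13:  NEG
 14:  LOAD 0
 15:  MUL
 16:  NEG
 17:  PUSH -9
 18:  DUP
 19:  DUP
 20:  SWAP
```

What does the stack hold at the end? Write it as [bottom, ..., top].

[-3, -9, -9, -9]

PUSH 2  → [2]
PUSH 2  → [2, 2]
ADD     → [4]
PUSH -4 → [4, -4]
DUP     → [4, -4, -4]
POP     → [4, -4]
OVER    → [4, -4, 4]
SWAP    → [4, 4, -4]
DIV     → [4, -1]
STORE 0 → [4]
LOAD 0  → [4, -1]
ADD     → [3]
NEG     → [-3]
LOAD 0  → [-3, -1]
MUL     → [3]
NEG     → [-3]
PUSH -9 → [-3, -9]
DUP     → [-3, -9, -9]
DUP     → [-3, -9, -9, -9]
SWAP    → [-3, -9, -9, -9]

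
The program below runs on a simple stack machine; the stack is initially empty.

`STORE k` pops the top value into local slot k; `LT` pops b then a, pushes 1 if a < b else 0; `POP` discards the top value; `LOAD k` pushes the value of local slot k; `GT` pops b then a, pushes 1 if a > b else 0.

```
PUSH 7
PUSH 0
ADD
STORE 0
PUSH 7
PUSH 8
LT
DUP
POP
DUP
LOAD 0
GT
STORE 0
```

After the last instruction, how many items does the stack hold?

PUSH 7   [7]
PUSH 0   [7, 0]
ADD      [7]
STORE 0  []
PUSH 7   [7]
PUSH 8   [7, 8]
LT       [1]
DUP      [1, 1]
POP      [1]
DUP      [1, 1]
LOAD 0   [1, 1, 7]
GT       [1, 0]
STORE 0  [1]

1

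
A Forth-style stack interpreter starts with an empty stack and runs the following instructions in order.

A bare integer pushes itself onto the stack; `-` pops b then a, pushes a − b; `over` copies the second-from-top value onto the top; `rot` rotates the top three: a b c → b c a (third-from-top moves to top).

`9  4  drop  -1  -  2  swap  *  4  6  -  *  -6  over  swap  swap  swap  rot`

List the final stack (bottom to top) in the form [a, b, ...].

[-40, -6, -40]

9    → [9]
4    → [9, 4]
drop → [9]
-1   → [9, -1]
-    → [10]
2    → [10, 2]
swap → [2, 10]
*    → [20]
4    → [20, 4]
6    → [20, 4, 6]
-    → [20, -2]
*    → [-40]
-6   → [-40, -6]
over → [-40, -6, -40]
swap → [-40, -40, -6]
swap → [-40, -6, -40]
swap → [-40, -40, -6]
rot  → [-40, -6, -40]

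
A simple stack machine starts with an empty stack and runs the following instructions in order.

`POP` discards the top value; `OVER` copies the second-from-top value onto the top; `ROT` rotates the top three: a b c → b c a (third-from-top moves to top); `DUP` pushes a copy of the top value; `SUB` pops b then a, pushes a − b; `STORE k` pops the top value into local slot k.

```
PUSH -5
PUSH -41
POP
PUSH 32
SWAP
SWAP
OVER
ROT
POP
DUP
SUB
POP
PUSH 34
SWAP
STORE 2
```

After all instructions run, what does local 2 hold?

PUSH -5  : -5
PUSH -41 : -5 -41
POP      : -5
PUSH 32  : -5 32
SWAP     : 32 -5
SWAP     : -5 32
OVER     : -5 32 -5
ROT      : 32 -5 -5
POP      : 32 -5
DUP      : 32 -5 -5
SUB      : 32 0
POP      : 32
PUSH 34  : 32 34
SWAP     : 34 32
STORE 2  : 34

32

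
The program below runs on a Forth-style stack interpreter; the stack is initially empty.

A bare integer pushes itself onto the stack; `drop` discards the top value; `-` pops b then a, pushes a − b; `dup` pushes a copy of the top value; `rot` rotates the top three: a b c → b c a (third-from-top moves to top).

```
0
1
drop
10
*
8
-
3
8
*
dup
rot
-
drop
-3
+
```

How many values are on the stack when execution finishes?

1

0    : 0
1    : 0 1
drop : 0
10   : 0 10
*    : 0
8    : 0 8
-    : -8
3    : -8 3
8    : -8 3 8
*    : -8 24
dup  : -8 24 24
rot  : 24 24 -8
-    : 24 32
drop : 24
-3   : 24 -3
+    : 21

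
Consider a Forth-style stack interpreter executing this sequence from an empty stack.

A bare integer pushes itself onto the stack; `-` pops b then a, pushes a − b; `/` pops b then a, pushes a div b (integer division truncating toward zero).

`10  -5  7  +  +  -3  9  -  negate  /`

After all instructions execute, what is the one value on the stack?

10      [10]
-5      [10, -5]
7       [10, -5, 7]
+       [10, 2]
+       [12]
-3      [12, -3]
9       [12, -3, 9]
-       [12, -12]
negate  [12, 12]
/       [1]

1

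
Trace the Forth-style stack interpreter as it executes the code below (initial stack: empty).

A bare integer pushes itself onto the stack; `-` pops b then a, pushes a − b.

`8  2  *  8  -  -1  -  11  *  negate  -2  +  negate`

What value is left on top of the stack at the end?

101

8      : 8
2      : 8 2
*      : 16
8      : 16 8
-      : 8
-1     : 8 -1
-      : 9
11     : 9 11
*      : 99
negate : -99
-2     : -99 -2
+      : -101
negate : 101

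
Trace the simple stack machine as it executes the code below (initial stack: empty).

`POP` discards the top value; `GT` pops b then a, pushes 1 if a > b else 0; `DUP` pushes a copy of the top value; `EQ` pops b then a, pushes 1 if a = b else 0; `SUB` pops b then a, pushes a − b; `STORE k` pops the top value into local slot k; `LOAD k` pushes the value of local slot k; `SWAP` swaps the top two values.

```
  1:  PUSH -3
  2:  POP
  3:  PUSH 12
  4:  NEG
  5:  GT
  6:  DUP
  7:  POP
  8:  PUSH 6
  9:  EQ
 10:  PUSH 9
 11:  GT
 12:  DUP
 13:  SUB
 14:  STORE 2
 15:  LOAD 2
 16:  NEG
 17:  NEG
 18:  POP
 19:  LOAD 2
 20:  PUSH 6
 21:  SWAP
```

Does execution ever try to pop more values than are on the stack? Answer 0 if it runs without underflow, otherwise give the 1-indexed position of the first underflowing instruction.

5

PUSH -3 → -3
POP     → (empty)
PUSH 12 → 12
NEG     → -12
GT  — needs 2 operands, stack has 1 → underflow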